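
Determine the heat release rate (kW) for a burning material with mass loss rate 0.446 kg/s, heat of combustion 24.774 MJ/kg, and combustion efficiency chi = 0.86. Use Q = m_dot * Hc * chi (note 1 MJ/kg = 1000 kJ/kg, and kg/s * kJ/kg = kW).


Hc = 24.774 MJ/kg = 24.774 * 1000 kJ/kg = 24774 kJ/kg
Q = 0.446 kg/s * 24774 kJ/kg * 0.86 = 9502.3 kW

9502.3 kW


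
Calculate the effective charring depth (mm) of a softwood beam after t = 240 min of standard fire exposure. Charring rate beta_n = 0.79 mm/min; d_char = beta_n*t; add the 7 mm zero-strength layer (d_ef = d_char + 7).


d_char = 0.79 * 240 = 189.6 mm
d_ef = 189.6 + 1.0*7 = 196.6 mm

196.6 mm


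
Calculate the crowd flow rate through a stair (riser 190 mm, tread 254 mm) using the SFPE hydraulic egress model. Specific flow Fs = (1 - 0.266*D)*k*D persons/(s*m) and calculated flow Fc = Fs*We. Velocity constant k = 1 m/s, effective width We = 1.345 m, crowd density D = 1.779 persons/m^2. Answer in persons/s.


1 - 0.266*D = 1 - 0.266*1.779 = 0.52679
Fs = 0.52679 * 1 * 1.779 = 0.93715 persons/(s*m)
Fc = 0.93715 * 1.345 = 1.2605 persons/s

1.2605 persons/s


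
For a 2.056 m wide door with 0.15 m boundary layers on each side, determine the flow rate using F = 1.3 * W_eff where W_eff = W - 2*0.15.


W_eff = 2.056 - 0.30 = 1.756 m
F = 1.3 * 1.756 = 2.2828 persons/s

2.2828 persons/s


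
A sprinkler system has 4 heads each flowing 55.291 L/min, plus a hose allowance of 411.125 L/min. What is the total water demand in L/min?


Sprinkler demand = 4 * 55.291 = 221.164 L/min
Total = 221.164 + 411.125 = 632.289 L/min

632.289 L/min


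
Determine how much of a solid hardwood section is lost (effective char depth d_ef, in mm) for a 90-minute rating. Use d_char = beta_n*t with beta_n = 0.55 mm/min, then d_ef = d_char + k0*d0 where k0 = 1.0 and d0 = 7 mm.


d_char = 0.55 * 90 = 49.5 mm
d_ef = 49.5 + 1.0*7 = 56.5 mm

56.5 mm


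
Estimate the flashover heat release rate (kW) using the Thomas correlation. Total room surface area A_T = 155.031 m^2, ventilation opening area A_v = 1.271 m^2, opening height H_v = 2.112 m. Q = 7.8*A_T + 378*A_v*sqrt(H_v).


7.8*A_T = 1209.2
sqrt(H_v) = 1.4533
378*A_v*sqrt(H_v) = 698.21
Q = 1209.2 + 698.21 = 1907.4 kW

1907.4 kW


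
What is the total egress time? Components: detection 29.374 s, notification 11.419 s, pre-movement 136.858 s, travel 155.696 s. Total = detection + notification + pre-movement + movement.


Total = 29.374 + 11.419 + 136.858 + 155.696 = 333.347 s

333.347 s


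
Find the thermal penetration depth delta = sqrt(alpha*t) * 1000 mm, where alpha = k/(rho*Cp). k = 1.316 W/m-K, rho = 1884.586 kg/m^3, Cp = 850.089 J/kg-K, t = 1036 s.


alpha = 1.316 / (1884.586 * 850.089) = 8.2144e-07 m^2/s
alpha * t = 0.00085101
delta = sqrt(0.00085101) * 1000 = 29.172 mm

29.172 mm


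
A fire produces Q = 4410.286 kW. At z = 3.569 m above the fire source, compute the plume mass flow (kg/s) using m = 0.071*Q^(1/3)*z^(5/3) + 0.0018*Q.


Q^(1/3) = 16.399
z^(5/3) = 8.3351
First term = 0.071 * 16.399 * 8.3351 = 9.7049
Second term = 0.0018 * 4410.286 = 7.9385
m = 17.643 kg/s

17.643 kg/s


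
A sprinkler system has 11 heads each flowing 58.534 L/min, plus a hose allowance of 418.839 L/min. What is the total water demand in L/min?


Sprinkler demand = 11 * 58.534 = 643.874 L/min
Total = 643.874 + 418.839 = 1062.713 L/min

1062.713 L/min


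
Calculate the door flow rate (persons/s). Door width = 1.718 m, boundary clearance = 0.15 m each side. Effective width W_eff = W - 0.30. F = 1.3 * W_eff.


W_eff = 1.718 - 0.30 = 1.418 m
F = 1.3 * 1.418 = 1.8434 persons/s

1.8434 persons/s


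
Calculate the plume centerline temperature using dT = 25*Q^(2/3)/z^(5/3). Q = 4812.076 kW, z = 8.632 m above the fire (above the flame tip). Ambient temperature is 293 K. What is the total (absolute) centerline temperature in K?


Q^(2/3) = 285.03
z^(5/3) = 36.323
dT = 25 * 285.03 / 36.323 = 196.17 K
T = 293 + 196.17 = 489.17 K

489.17 K


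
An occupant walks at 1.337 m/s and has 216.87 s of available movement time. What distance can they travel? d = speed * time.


d = 1.337 * 216.87 = 289.96 m

289.96 m


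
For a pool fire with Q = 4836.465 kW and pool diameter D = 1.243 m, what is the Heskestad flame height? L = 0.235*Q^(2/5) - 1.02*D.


Q^(2/5) = 29.772
0.235 * Q^(2/5) = 6.9965
1.02 * D = 1.2679
L = 5.7286 m

5.7286 m


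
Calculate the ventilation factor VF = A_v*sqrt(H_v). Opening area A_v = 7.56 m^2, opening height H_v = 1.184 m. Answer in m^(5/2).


sqrt(H_v) = 1.0881
VF = 7.56 * 1.0881 = 8.2262 m^(5/2)

8.2262 m^(5/2)


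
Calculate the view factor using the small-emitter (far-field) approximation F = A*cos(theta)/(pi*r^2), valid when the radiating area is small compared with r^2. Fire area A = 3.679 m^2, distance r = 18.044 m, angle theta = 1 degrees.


cos(1 deg) = 0.99985
pi*r^2 = 1022.9
F = 3.679 * 0.99985 / 1022.9 = 0.0035962

0.0035962


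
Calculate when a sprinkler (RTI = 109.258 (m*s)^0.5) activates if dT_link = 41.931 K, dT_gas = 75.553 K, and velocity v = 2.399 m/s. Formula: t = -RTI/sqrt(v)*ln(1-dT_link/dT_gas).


dT_link/dT_gas = 0.55499
ln(1 - 0.55499) = -0.80965
t = -109.258 / sqrt(2.399) * -0.80965 = 57.113 s

57.113 s


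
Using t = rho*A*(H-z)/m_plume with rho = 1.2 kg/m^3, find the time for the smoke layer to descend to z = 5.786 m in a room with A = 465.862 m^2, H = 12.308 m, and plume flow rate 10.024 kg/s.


H - z = 6.522 m
t = 1.2 * 465.862 * 6.522 / 10.024 = 363.73 s

363.73 s


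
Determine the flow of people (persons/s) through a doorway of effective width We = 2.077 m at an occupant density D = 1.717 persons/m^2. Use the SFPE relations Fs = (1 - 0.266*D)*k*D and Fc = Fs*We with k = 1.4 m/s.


1 - 0.266*D = 1 - 0.266*1.717 = 0.54328
Fs = 0.54328 * 1.4 * 1.717 = 1.3059 persons/(s*m)
Fc = 1.3059 * 2.077 = 2.7124 persons/s

2.7124 persons/s


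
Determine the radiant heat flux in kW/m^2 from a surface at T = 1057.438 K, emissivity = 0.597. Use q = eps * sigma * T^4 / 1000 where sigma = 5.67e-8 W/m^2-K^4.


T^4 = 1.2503e+12
q = 0.597 * 5.67e-8 * 1.2503e+12 / 1000 = 42.323 kW/m^2

42.323 kW/m^2


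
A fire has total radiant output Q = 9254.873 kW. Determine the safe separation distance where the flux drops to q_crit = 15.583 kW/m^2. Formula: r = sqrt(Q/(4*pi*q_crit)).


4*pi*q_crit = 195.82
Q/(4*pi*q_crit) = 47.262
r = sqrt(47.262) = 6.8747 m

6.8747 m


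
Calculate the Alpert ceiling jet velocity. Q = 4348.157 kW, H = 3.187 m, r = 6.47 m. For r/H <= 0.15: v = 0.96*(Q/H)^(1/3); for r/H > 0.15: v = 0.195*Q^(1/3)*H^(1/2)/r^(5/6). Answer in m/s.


r/H = 6.47 / 3.187 = 2.0301
r/H > 0.15, so v = 0.195*Q^(1/3)*H^(1/2)/r^(5/6)
Q^(1/3) = 16.322
H^(1/2) = 1.7852
r^(5/6) = 4.7397
v = 0.195 * 16.322 * 1.7852 / 4.7397 = 1.1988 m/s

1.1988 m/s


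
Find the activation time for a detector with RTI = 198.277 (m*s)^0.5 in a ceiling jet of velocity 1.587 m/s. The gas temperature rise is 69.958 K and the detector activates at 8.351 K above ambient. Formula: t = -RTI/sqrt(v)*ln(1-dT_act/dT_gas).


dT_act/dT_gas = 0.11937
ln(1 - 0.11937) = -0.12712
t = -198.277 / sqrt(1.587) * -0.12712 = 20.008 s

20.008 s


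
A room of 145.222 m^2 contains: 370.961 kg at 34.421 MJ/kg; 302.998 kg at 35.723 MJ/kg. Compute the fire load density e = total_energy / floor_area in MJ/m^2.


Total energy = 370.961*34.421 + 302.998*35.723
= 12768.85 + 10824.00
= 23592.85 MJ
e = 23592.85 / 145.222 = 162.46 MJ/m^2

162.46 MJ/m^2


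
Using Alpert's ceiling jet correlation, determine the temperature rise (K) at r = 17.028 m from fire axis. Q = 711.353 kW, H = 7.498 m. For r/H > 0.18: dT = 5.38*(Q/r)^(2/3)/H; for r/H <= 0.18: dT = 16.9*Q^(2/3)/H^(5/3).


r/H = 17.028 / 7.498 = 2.2710
r/H > 0.18, so dT = 5.38*(Q/r)^(2/3)/H
Q/r = 41.775
(Q/r)^(2/3) = 12.040
dT = 5.38 * 12.040 / 7.498 = 8.6388 K

8.6388 K


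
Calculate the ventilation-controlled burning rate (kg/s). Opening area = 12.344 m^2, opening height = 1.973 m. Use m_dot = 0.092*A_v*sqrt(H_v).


sqrt(H_v) = 1.4046
m_dot = 0.092 * 12.344 * 1.4046 = 1.5952 kg/s

1.5952 kg/s


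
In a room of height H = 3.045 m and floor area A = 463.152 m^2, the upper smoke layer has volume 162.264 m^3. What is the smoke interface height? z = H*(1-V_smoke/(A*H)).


V/(A*H) = 0.11506
1 - 0.11506 = 0.88494
z = 3.045 * 0.88494 = 2.6947 m

2.6947 m


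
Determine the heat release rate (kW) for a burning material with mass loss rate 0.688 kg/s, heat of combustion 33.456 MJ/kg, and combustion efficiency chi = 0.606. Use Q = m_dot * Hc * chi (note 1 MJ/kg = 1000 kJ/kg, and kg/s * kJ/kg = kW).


Hc = 33.456 MJ/kg = 33.456 * 1000 kJ/kg = 33456 kJ/kg
Q = 0.688 kg/s * 33456 kJ/kg * 0.606 = 13949 kW

13949 kW


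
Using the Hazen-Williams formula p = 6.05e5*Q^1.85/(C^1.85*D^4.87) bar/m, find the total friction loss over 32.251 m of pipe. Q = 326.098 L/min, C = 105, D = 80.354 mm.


Q^1.85 = 44637
C^1.85 = 5485.3
D^4.87 = 1.8940e+09
p/m = 0.0025993 bar/m
p_total = 0.0025993 * 32.251 = 0.083831 bar

0.083831 bar


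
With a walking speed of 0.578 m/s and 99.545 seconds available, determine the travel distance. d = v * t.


d = 0.578 * 99.545 = 57.537 m

57.537 m


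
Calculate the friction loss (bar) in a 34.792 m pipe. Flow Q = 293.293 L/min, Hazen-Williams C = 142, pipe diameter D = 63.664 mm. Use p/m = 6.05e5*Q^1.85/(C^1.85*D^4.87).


Q^1.85 = 36687
C^1.85 = 9588.1
D^4.87 = 6.0949e+08
p/m = 0.0037981 bar/m
p_total = 0.0037981 * 34.792 = 0.13214 bar

0.13214 bar


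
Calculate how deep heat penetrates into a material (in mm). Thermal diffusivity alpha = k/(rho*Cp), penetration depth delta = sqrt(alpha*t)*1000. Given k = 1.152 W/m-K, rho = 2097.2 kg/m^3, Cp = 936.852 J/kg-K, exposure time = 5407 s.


alpha = 1.152 / (2097.2 * 936.852) = 5.8633e-07 m^2/s
alpha * t = 0.0031703
delta = sqrt(0.0031703) * 1000 = 56.305 mm

56.305 mm


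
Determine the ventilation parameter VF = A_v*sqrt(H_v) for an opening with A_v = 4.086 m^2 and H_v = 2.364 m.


sqrt(H_v) = 1.5375
VF = 4.086 * 1.5375 = 6.2823 m^(5/2)

6.2823 m^(5/2)


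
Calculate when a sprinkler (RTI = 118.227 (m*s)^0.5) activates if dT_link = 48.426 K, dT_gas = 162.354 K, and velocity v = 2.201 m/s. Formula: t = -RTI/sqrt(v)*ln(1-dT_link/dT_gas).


dT_link/dT_gas = 0.29827
ln(1 - 0.29827) = -0.35421
t = -118.227 / sqrt(2.201) * -0.35421 = 28.227 s

28.227 s


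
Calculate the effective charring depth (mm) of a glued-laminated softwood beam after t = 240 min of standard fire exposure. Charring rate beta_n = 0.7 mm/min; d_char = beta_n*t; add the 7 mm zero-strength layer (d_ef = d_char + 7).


d_char = 0.7 * 240 = 168 mm
d_ef = 168 + 1.0*7 = 175 mm

175 mm


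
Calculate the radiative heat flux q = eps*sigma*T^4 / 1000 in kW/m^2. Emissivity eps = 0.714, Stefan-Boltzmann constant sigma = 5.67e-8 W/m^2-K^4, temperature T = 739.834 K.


T^4 = 2.9960e+11
q = 0.714 * 5.67e-8 * 2.9960e+11 / 1000 = 12.129 kW/m^2

12.129 kW/m^2


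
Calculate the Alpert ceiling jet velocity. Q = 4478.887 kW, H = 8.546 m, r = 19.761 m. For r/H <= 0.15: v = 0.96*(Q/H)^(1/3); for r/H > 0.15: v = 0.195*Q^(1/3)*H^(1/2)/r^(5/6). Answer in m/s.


r/H = 19.761 / 8.546 = 2.3123
r/H > 0.15, so v = 0.195*Q^(1/3)*H^(1/2)/r^(5/6)
Q^(1/3) = 16.484
H^(1/2) = 2.9234
r^(5/6) = 12.018
v = 0.195 * 16.484 * 2.9234 / 12.018 = 0.78187 m/s

0.78187 m/s


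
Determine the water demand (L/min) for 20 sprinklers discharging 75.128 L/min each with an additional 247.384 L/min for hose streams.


Sprinkler demand = 20 * 75.128 = 1502.56 L/min
Total = 1502.56 + 247.384 = 1749.944 L/min

1749.944 L/min


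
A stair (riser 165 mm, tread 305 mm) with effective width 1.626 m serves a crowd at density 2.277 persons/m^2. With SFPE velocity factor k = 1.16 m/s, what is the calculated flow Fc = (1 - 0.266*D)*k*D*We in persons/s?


1 - 0.266*D = 1 - 0.266*2.277 = 0.39432
Fs = 0.39432 * 1.16 * 2.277 = 1.0415 persons/(s*m)
Fc = 1.0415 * 1.626 = 1.6935 persons/s

1.6935 persons/s


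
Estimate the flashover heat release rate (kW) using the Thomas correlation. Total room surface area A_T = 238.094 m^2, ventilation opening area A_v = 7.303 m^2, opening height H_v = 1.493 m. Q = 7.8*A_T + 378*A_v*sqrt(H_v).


7.8*A_T = 1857.1
sqrt(H_v) = 1.2219
378*A_v*sqrt(H_v) = 3373.1
Q = 1857.1 + 3373.1 = 5230.2 kW

5230.2 kW


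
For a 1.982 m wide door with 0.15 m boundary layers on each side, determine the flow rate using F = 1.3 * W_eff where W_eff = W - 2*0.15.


W_eff = 1.982 - 0.30 = 1.682 m
F = 1.3 * 1.682 = 2.1866 persons/s

2.1866 persons/s


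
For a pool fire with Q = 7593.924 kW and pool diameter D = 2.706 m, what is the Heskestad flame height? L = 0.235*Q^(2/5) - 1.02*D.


Q^(2/5) = 35.660
0.235 * Q^(2/5) = 8.3802
1.02 * D = 2.7601
L = 5.6201 m

5.6201 m


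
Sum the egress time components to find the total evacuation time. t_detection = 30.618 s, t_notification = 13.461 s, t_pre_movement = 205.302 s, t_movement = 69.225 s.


Total = 30.618 + 13.461 + 205.302 + 69.225 = 318.606 s

318.606 s


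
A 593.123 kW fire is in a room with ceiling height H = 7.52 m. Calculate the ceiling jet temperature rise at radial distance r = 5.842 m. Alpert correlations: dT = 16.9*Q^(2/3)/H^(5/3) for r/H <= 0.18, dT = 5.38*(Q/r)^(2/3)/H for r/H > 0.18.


r/H = 5.842 / 7.52 = 0.77686
r/H > 0.18, so dT = 5.38*(Q/r)^(2/3)/H
Q/r = 101.53
(Q/r)^(2/3) = 21.763
dT = 5.38 * 21.763 / 7.52 = 15.570 K

15.570 K


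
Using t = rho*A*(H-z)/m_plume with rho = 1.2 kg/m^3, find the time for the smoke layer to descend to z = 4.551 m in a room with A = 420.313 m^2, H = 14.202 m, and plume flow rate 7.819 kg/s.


H - z = 9.651 m
t = 1.2 * 420.313 * 9.651 / 7.819 = 622.55 s

622.55 s


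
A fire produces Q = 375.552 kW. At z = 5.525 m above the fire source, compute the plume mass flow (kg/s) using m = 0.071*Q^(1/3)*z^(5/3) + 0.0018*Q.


Q^(1/3) = 7.2148
z^(5/3) = 17.267
First term = 0.071 * 7.2148 * 17.267 = 8.8451
Second term = 0.0018 * 375.552 = 0.67599
m = 9.5211 kg/s

9.5211 kg/s


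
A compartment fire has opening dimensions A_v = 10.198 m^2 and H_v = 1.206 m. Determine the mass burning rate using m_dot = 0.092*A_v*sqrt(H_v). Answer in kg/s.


sqrt(H_v) = 1.0982
m_dot = 0.092 * 10.198 * 1.0982 = 1.0303 kg/s

1.0303 kg/s


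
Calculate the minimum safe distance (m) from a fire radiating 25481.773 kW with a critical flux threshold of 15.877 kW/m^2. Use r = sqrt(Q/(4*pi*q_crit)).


4*pi*q_crit = 199.52
Q/(4*pi*q_crit) = 127.72
r = sqrt(127.72) = 11.301 m

11.301 m


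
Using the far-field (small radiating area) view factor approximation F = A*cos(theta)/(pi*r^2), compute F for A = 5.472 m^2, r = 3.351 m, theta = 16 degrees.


cos(16 deg) = 0.96126
pi*r^2 = 35.278
F = 5.472 * 0.96126 / 35.278 = 0.14910

0.14910


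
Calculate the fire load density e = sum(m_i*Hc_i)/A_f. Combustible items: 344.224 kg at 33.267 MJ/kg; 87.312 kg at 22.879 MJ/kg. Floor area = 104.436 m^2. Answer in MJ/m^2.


Total energy = 344.224*33.267 + 87.312*22.879
= 11451.30 + 1997.611
= 13448.91 MJ
e = 13448.91 / 104.436 = 128.78 MJ/m^2

128.78 MJ/m^2


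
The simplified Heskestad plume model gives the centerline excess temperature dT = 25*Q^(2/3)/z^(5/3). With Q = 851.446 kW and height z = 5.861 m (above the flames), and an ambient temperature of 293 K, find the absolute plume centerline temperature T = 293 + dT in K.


Q^(2/3) = 89.833
z^(5/3) = 19.053
dT = 25 * 89.833 / 19.053 = 117.88 K
T = 293 + 117.88 = 410.88 K

410.88 K


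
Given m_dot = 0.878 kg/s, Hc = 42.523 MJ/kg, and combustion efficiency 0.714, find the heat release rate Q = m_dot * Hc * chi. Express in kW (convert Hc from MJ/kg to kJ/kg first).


Hc = 42.523 MJ/kg = 42.523 * 1000 kJ/kg = 42523 kJ/kg
Q = 0.878 kg/s * 42523 kJ/kg * 0.714 = 26657 kW

26657 kW


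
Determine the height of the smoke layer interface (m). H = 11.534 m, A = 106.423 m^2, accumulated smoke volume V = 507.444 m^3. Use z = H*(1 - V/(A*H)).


V/(A*H) = 0.41340
1 - 0.41340 = 0.58660
z = 11.534 * 0.58660 = 6.7658 m

6.7658 m


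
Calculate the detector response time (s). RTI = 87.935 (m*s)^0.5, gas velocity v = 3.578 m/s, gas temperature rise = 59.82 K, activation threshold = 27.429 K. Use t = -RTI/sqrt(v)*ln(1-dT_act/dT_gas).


dT_act/dT_gas = 0.45853
ln(1 - 0.45853) = -0.61346
t = -87.935 / sqrt(3.578) * -0.61346 = 28.519 s

28.519 s


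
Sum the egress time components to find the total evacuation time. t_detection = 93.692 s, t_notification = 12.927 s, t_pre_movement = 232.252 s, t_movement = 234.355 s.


Total = 93.692 + 12.927 + 232.252 + 234.355 = 573.226 s

573.226 s


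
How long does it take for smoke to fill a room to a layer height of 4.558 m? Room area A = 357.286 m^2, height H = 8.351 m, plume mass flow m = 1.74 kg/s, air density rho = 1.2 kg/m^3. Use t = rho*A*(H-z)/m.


H - z = 3.793 m
t = 1.2 * 357.286 * 3.793 / 1.74 = 934.61 s

934.61 s


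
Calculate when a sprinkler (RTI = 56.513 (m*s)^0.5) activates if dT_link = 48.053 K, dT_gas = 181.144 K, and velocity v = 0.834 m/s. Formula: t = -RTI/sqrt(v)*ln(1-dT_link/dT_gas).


dT_link/dT_gas = 0.26528
ln(1 - 0.26528) = -0.30826
t = -56.513 / sqrt(0.834) * -0.30826 = 19.076 s

19.076 s


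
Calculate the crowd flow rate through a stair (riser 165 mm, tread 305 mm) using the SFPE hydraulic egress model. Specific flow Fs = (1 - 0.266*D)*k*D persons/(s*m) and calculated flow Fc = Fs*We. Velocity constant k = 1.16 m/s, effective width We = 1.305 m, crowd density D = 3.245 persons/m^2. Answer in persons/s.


1 - 0.266*D = 1 - 0.266*3.245 = 0.13683
Fs = 0.13683 * 1.16 * 3.245 = 0.51506 persons/(s*m)
Fc = 0.51506 * 1.305 = 0.67215 persons/s

0.67215 persons/s


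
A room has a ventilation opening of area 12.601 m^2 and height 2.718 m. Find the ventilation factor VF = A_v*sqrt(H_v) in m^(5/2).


sqrt(H_v) = 1.6486
VF = 12.601 * 1.6486 = 20.774 m^(5/2)

20.774 m^(5/2)


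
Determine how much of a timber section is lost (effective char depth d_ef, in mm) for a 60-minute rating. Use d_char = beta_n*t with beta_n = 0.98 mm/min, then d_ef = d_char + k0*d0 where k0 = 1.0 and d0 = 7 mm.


d_char = 0.98 * 60 = 58.8 mm
d_ef = 58.8 + 1.0*7 = 65.8 mm

65.8 mm


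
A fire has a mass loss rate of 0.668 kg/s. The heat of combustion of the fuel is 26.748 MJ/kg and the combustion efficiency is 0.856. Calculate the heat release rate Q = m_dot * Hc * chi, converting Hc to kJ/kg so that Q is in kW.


Hc = 26.748 MJ/kg = 26.748 * 1000 kJ/kg = 26748 kJ/kg
Q = 0.668 kg/s * 26748 kJ/kg * 0.856 = 15295 kW

15295 kW


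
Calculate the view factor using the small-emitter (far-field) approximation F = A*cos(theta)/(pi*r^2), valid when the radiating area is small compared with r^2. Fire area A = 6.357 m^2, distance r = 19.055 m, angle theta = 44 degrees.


cos(44 deg) = 0.71934
pi*r^2 = 1140.7
F = 6.357 * 0.71934 / 1140.7 = 0.0040088

0.0040088


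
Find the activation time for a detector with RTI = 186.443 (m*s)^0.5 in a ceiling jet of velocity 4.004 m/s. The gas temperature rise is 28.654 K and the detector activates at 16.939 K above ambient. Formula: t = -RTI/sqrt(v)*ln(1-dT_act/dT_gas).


dT_act/dT_gas = 0.59116
ln(1 - 0.59116) = -0.89442
t = -186.443 / sqrt(4.004) * -0.89442 = 83.338 s

83.338 s


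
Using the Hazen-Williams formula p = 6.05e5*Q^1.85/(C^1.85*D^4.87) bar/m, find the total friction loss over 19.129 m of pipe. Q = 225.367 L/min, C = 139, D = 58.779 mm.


Q^1.85 = 22534
C^1.85 = 9216.7
D^4.87 = 4.1315e+08
p/m = 0.0035802 bar/m
p_total = 0.0035802 * 19.129 = 0.068487 bar

0.068487 bar


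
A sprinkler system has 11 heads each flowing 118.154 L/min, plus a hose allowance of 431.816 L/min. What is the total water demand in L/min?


Sprinkler demand = 11 * 118.154 = 1299.694 L/min
Total = 1299.694 + 431.816 = 1731.51 L/min

1731.51 L/min


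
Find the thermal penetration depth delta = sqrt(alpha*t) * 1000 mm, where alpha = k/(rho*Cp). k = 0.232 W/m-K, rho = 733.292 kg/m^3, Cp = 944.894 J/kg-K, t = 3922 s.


alpha = 0.232 / (733.292 * 944.894) = 3.3483e-07 m^2/s
alpha * t = 0.0013132
delta = sqrt(0.0013132) * 1000 = 36.238 mm

36.238 mm


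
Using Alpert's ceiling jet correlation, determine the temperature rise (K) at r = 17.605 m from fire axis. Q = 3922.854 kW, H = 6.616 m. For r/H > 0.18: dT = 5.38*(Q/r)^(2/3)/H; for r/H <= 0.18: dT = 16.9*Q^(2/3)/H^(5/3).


r/H = 17.605 / 6.616 = 2.6610
r/H > 0.18, so dT = 5.38*(Q/r)^(2/3)/H
Q/r = 222.83
(Q/r)^(2/3) = 36.755
dT = 5.38 * 36.755 / 6.616 = 29.888 K

29.888 K


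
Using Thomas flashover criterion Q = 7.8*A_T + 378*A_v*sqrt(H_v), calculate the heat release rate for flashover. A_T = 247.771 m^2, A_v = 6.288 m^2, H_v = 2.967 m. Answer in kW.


7.8*A_T = 1932.6
sqrt(H_v) = 1.7225
378*A_v*sqrt(H_v) = 4094.1
Q = 1932.6 + 4094.1 = 6026.8 kW

6026.8 kW


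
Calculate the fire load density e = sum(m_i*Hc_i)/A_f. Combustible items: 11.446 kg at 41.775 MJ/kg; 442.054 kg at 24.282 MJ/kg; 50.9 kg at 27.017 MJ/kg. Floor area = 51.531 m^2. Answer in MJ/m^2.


Total energy = 11.446*41.775 + 442.054*24.282 + 50.9*27.017
= 478.1566 + 10733.96 + 1375.165
= 12587.28 MJ
e = 12587.28 / 51.531 = 244.27 MJ/m^2

244.27 MJ/m^2


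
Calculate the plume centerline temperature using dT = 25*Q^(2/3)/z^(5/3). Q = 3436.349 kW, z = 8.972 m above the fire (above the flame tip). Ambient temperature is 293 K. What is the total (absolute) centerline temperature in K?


Q^(2/3) = 227.72
z^(5/3) = 38.739
dT = 25 * 227.72 / 38.739 = 146.96 K
T = 293 + 146.96 = 439.96 K

439.96 K


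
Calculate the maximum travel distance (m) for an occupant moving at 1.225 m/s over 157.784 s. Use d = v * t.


d = 1.225 * 157.784 = 193.29 m

193.29 m


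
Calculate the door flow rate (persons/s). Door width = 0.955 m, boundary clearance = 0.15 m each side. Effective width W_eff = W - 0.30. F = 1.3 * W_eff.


W_eff = 0.955 - 0.30 = 0.655 m
F = 1.3 * 0.655 = 0.85150 persons/s

0.85150 persons/s


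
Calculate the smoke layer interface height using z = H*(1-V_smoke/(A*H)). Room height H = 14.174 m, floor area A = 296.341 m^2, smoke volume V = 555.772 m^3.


V/(A*H) = 0.13232
1 - 0.13232 = 0.86768
z = 14.174 * 0.86768 = 12.299 m

12.299 m


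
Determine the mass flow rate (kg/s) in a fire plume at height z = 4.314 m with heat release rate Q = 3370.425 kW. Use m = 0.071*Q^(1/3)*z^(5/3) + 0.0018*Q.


Q^(1/3) = 14.993
z^(5/3) = 11.432
First term = 0.071 * 14.993 * 11.432 = 12.170
Second term = 0.0018 * 3370.425 = 6.0668
m = 18.237 kg/s

18.237 kg/s


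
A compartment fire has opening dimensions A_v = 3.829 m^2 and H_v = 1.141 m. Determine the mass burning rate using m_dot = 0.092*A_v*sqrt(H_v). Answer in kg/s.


sqrt(H_v) = 1.0682
m_dot = 0.092 * 3.829 * 1.0682 = 0.37628 kg/s

0.37628 kg/s


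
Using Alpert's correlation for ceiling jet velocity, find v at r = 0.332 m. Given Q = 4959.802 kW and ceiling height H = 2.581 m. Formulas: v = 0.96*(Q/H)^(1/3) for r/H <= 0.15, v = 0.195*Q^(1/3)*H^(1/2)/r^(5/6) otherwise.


r/H = 0.332 / 2.581 = 0.12863
r/H <= 0.15, so v = 0.96*(Q/H)^(1/3)
Q/H = 1921.7
(Q/H)^(1/3) = 12.433
v = 0.96 * 12.433 = 11.935 m/s

11.935 m/s


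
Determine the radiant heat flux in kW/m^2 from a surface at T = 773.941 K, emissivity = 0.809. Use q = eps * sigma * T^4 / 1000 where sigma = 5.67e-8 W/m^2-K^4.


T^4 = 3.5878e+11
q = 0.809 * 5.67e-8 * 3.5878e+11 / 1000 = 16.457 kW/m^2

16.457 kW/m^2


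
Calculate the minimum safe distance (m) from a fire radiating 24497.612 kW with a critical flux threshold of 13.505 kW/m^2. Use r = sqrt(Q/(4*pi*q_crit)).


4*pi*q_crit = 169.71
Q/(4*pi*q_crit) = 144.35
r = sqrt(144.35) = 12.015 m

12.015 m


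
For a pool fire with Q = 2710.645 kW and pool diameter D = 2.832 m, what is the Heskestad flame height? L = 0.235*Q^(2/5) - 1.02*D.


Q^(2/5) = 23.617
0.235 * Q^(2/5) = 5.5501
1.02 * D = 2.8886
L = 2.6614 m

2.6614 m


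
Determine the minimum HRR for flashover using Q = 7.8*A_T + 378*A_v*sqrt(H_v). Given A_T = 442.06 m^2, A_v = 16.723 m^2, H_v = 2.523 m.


7.8*A_T = 3448.068
sqrt(H_v) = 1.5884
378*A_v*sqrt(H_v) = 10041
Q = 3448.068 + 10041 = 13489 kW

13489 kW


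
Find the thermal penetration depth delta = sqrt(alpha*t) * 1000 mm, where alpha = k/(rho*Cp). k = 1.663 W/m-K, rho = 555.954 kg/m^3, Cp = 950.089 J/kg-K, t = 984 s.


alpha = 1.663 / (555.954 * 950.089) = 3.1484e-06 m^2/s
alpha * t = 0.0030980
delta = sqrt(0.0030980) * 1000 = 55.660 mm

55.660 mm


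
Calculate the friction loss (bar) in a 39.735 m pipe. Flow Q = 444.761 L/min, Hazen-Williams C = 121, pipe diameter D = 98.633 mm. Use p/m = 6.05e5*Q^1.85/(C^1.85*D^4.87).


Q^1.85 = 79256
C^1.85 = 7131.0
D^4.87 = 5.1391e+09
p/m = 0.0013084 bar/m
p_total = 0.0013084 * 39.735 = 0.051990 bar

0.051990 bar


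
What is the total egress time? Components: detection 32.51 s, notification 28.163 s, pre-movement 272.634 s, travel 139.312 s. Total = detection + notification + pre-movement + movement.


Total = 32.51 + 28.163 + 272.634 + 139.312 = 472.619 s

472.619 s


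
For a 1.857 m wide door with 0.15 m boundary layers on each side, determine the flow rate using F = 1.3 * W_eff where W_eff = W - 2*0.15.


W_eff = 1.857 - 0.30 = 1.557 m
F = 1.3 * 1.557 = 2.0241 persons/s

2.0241 persons/s


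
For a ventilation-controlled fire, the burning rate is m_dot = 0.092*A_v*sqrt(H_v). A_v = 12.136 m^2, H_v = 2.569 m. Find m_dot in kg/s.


sqrt(H_v) = 1.6028
m_dot = 0.092 * 12.136 * 1.6028 = 1.7896 kg/s

1.7896 kg/s


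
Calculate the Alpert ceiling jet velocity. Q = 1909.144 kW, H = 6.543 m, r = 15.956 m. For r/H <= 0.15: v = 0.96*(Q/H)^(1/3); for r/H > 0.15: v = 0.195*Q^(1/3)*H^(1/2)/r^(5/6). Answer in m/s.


r/H = 15.956 / 6.543 = 2.4386
r/H > 0.15, so v = 0.195*Q^(1/3)*H^(1/2)/r^(5/6)
Q^(1/3) = 12.405
H^(1/2) = 2.5579
r^(5/6) = 10.056
v = 0.195 * 12.405 * 2.5579 / 10.056 = 0.61532 m/s

0.61532 m/s


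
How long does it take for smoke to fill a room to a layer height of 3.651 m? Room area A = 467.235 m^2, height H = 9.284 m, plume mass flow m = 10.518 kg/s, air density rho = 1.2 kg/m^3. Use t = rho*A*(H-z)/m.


H - z = 5.633 m
t = 1.2 * 467.235 * 5.633 / 10.518 = 300.28 s

300.28 s


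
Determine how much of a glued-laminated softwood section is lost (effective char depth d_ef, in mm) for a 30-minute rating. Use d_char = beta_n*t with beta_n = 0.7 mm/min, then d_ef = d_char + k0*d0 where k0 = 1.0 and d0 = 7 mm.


d_char = 0.7 * 30 = 21 mm
d_ef = 21 + 1.0*7 = 28 mm

28 mm


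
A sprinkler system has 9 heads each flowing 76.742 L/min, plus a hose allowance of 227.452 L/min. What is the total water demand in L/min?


Sprinkler demand = 9 * 76.742 = 690.678 L/min
Total = 690.678 + 227.452 = 918.13 L/min

918.13 L/min


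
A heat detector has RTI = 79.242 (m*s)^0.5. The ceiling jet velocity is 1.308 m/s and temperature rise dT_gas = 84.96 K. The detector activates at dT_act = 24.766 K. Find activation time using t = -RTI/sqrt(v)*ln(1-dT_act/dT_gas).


dT_act/dT_gas = 0.29150
ln(1 - 0.29150) = -0.34461
t = -79.242 / sqrt(1.308) * -0.34461 = 23.877 s

23.877 s


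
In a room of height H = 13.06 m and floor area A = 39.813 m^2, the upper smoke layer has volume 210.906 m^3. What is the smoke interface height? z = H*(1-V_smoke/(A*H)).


V/(A*H) = 0.40562
1 - 0.40562 = 0.59438
z = 13.06 * 0.59438 = 7.7626 m

7.7626 m


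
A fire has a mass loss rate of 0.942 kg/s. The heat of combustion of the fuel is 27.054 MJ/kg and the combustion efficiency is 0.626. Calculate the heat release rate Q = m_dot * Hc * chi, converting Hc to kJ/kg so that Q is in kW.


Hc = 27.054 MJ/kg = 27.054 * 1000 kJ/kg = 27054 kJ/kg
Q = 0.942 kg/s * 27054 kJ/kg * 0.626 = 15954 kW

15954 kW


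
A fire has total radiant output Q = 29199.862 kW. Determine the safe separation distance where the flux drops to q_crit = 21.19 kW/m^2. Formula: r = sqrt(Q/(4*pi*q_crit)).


4*pi*q_crit = 266.28
Q/(4*pi*q_crit) = 109.66
r = sqrt(109.66) = 10.472 m

10.472 m


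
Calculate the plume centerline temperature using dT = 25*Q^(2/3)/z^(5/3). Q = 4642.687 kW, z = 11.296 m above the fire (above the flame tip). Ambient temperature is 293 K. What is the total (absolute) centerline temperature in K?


Q^(2/3) = 278.30
z^(5/3) = 56.869
dT = 25 * 278.30 / 56.869 = 122.34 K
T = 293 + 122.34 = 415.34 K

415.34 K


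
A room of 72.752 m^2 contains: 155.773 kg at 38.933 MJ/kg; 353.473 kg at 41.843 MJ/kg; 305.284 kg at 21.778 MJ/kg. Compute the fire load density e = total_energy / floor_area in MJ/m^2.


Total energy = 155.773*38.933 + 353.473*41.843 + 305.284*21.778
= 6064.710 + 14790.37 + 6648.475
= 27503.56 MJ
e = 27503.56 / 72.752 = 378.05 MJ/m^2

378.05 MJ/m^2


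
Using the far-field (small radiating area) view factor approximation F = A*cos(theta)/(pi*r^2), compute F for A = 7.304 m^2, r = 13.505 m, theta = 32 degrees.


cos(32 deg) = 0.84805
pi*r^2 = 572.98
F = 7.304 * 0.84805 / 572.98 = 0.010810

0.010810


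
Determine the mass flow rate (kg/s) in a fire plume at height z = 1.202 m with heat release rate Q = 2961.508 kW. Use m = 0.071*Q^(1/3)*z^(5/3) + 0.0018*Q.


Q^(1/3) = 14.361
z^(5/3) = 1.3589
First term = 0.071 * 14.361 * 1.3589 = 1.3855
Second term = 0.0018 * 2961.508 = 5.3307
m = 6.7162 kg/s

6.7162 kg/s


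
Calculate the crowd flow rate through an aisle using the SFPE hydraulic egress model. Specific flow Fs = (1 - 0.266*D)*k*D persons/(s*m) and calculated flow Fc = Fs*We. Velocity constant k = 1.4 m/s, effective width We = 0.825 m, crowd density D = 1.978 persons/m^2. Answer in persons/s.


1 - 0.266*D = 1 - 0.266*1.978 = 0.47385
Fs = 0.47385 * 1.4 * 1.978 = 1.3122 persons/(s*m)
Fc = 1.3122 * 0.825 = 1.0826 persons/s

1.0826 persons/s


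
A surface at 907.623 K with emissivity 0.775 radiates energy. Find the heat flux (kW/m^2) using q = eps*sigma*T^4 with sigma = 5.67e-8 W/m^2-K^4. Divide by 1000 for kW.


T^4 = 6.7861e+11
q = 0.775 * 5.67e-8 * 6.7861e+11 / 1000 = 29.820 kW/m^2

29.820 kW/m^2


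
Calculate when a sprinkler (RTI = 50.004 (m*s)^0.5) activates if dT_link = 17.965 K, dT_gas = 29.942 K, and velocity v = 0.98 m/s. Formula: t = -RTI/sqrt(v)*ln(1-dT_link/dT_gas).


dT_link/dT_gas = 0.59999
ln(1 - 0.59999) = -0.91627
t = -50.004 / sqrt(0.98) * -0.91627 = 46.283 s

46.283 s


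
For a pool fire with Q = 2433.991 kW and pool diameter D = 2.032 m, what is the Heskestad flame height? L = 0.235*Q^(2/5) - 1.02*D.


Q^(2/5) = 22.622
0.235 * Q^(2/5) = 5.3161
1.02 * D = 2.0726
L = 3.2435 m

3.2435 m


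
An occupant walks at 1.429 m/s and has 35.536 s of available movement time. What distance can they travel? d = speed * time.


d = 1.429 * 35.536 = 50.781 m

50.781 m


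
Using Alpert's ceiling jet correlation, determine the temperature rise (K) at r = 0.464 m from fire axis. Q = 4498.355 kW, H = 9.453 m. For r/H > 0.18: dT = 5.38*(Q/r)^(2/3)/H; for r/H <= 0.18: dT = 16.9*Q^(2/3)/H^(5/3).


r/H = 0.464 / 9.453 = 0.049085
r/H <= 0.18, so dT = 16.9*Q^(2/3)/H^(5/3)
Q^(2/3) = 272.50
H^(5/3) = 42.262
dT = 16.9 * 272.50 / 42.262 = 108.97 K

108.97 K


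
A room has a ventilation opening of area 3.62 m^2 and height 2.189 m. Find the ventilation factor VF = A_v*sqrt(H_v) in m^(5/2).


sqrt(H_v) = 1.4795
VF = 3.62 * 1.4795 = 5.3559 m^(5/2)

5.3559 m^(5/2)


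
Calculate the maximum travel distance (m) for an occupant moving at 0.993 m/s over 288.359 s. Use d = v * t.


d = 0.993 * 288.359 = 286.34 m

286.34 m


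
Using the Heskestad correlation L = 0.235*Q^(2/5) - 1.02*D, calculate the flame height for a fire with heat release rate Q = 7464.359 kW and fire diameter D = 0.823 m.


Q^(2/5) = 35.416
0.235 * Q^(2/5) = 8.3227
1.02 * D = 0.83946
L = 7.4833 m

7.4833 m


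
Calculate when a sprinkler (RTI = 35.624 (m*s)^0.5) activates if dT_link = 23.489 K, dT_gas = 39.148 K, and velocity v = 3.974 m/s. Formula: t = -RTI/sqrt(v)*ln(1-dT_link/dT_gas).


dT_link/dT_gas = 0.60001
ln(1 - 0.60001) = -0.91630
t = -35.624 / sqrt(3.974) * -0.91630 = 16.375 s

16.375 s


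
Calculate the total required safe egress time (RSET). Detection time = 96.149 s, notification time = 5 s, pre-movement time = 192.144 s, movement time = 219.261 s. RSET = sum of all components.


Total = 96.149 + 5 + 192.144 + 219.261 = 512.554 s

512.554 s


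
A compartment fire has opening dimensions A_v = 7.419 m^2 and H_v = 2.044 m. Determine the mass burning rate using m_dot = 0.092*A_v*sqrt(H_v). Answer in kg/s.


sqrt(H_v) = 1.4297
m_dot = 0.092 * 7.419 * 1.4297 = 0.97583 kg/s

0.97583 kg/s


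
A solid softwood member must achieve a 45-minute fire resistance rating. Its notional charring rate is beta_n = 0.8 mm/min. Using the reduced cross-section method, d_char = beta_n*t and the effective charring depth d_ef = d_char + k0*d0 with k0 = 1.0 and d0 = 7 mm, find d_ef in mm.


d_char = 0.8 * 45 = 36 mm
d_ef = 36 + 1.0*7 = 43 mm

43 mm


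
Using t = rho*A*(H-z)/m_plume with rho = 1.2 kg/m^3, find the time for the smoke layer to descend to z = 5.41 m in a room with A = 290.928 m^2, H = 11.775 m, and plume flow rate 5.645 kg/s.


H - z = 6.365 m
t = 1.2 * 290.928 * 6.365 / 5.645 = 393.64 s

393.64 s


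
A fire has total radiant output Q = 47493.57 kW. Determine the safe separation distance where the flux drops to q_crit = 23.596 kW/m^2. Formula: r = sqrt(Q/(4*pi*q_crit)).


4*pi*q_crit = 296.52
Q/(4*pi*q_crit) = 160.17
r = sqrt(160.17) = 12.656 m

12.656 m


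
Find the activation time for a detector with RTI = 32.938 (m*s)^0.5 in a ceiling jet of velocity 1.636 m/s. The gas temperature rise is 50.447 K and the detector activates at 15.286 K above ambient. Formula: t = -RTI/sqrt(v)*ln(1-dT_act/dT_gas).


dT_act/dT_gas = 0.30301
ln(1 - 0.30301) = -0.36099
t = -32.938 / sqrt(1.636) * -0.36099 = 9.2960 s

9.2960 s


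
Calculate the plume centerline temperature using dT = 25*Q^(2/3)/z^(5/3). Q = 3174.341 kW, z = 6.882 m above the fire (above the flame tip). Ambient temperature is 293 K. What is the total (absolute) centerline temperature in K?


Q^(2/3) = 215.99
z^(5/3) = 24.900
dT = 25 * 215.99 / 24.900 = 216.86 K
T = 293 + 216.86 = 509.86 K

509.86 K


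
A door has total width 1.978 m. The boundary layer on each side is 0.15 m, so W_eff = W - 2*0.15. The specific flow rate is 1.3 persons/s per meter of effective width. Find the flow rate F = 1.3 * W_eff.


W_eff = 1.978 - 0.30 = 1.678 m
F = 1.3 * 1.678 = 2.1814 persons/s

2.1814 persons/s


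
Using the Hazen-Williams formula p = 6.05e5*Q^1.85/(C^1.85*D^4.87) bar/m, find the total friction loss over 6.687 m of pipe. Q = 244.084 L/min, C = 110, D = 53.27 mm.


Q^1.85 = 26118
C^1.85 = 5978.3
D^4.87 = 2.5584e+08
p/m = 0.010331 bar/m
p_total = 0.010331 * 6.687 = 0.069086 bar

0.069086 bar


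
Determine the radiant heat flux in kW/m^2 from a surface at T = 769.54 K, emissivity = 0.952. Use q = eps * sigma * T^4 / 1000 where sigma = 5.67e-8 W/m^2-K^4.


T^4 = 3.5069e+11
q = 0.952 * 5.67e-8 * 3.5069e+11 / 1000 = 18.930 kW/m^2

18.930 kW/m^2


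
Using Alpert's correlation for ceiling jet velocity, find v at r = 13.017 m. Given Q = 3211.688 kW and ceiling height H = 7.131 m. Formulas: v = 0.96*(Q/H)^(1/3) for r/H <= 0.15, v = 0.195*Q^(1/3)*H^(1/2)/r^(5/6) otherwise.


r/H = 13.017 / 7.131 = 1.8254
r/H > 0.15, so v = 0.195*Q^(1/3)*H^(1/2)/r^(5/6)
Q^(1/3) = 14.754
H^(1/2) = 2.6704
r^(5/6) = 8.4871
v = 0.195 * 14.754 * 2.6704 / 8.4871 = 0.90524 m/s

0.90524 m/s


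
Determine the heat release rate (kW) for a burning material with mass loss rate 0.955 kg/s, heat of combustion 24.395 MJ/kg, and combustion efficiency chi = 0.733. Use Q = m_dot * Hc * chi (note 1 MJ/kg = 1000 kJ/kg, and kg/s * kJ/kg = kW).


Hc = 24.395 MJ/kg = 24.395 * 1000 kJ/kg = 24395 kJ/kg
Q = 0.955 kg/s * 24395 kJ/kg * 0.733 = 17077 kW

17077 kW


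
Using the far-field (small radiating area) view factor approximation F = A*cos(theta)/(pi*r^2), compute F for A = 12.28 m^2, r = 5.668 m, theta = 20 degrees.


cos(20 deg) = 0.93969
pi*r^2 = 100.93
F = 12.28 * 0.93969 / 100.93 = 0.11433

0.11433


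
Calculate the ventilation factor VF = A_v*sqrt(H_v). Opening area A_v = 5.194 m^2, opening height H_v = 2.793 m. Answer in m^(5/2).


sqrt(H_v) = 1.6712
VF = 5.194 * 1.6712 = 8.6804 m^(5/2)

8.6804 m^(5/2)


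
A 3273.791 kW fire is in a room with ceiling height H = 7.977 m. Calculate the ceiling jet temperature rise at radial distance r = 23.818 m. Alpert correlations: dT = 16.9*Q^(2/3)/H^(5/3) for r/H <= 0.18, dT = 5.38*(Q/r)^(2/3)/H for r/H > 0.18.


r/H = 23.818 / 7.977 = 2.9858
r/H > 0.18, so dT = 5.38*(Q/r)^(2/3)/H
Q/r = 137.45
(Q/r)^(2/3) = 26.634
dT = 5.38 * 26.634 / 7.977 = 17.963 K

17.963 K


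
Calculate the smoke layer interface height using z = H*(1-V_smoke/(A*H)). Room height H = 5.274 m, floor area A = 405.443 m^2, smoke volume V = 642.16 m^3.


V/(A*H) = 0.30031
1 - 0.30031 = 0.69969
z = 5.274 * 0.69969 = 3.6902 m

3.6902 m


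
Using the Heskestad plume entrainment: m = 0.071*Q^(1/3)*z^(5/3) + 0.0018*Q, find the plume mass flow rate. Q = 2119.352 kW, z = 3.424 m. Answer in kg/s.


Q^(1/3) = 12.845
z^(5/3) = 7.7784
First term = 0.071 * 12.845 * 7.7784 = 7.0939
Second term = 0.0018 * 2119.352 = 3.8148
m = 10.909 kg/s

10.909 kg/s


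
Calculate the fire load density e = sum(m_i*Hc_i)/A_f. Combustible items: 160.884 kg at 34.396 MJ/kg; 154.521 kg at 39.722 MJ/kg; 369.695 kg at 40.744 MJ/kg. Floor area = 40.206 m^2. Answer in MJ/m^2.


Total energy = 160.884*34.396 + 154.521*39.722 + 369.695*40.744
= 5533.766 + 6137.883 + 15062.85
= 26734.50 MJ
e = 26734.50 / 40.206 = 664.94 MJ/m^2

664.94 MJ/m^2


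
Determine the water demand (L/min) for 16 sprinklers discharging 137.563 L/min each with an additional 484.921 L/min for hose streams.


Sprinkler demand = 16 * 137.563 = 2201.008 L/min
Total = 2201.008 + 484.921 = 2685.929 L/min

2685.929 L/min


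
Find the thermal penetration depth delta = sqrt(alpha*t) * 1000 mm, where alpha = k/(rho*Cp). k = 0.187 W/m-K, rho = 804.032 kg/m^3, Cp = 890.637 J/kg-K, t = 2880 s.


alpha = 0.187 / (804.032 * 890.637) = 2.6114e-07 m^2/s
alpha * t = 0.00075207
delta = sqrt(0.00075207) * 1000 = 27.424 mm

27.424 mm


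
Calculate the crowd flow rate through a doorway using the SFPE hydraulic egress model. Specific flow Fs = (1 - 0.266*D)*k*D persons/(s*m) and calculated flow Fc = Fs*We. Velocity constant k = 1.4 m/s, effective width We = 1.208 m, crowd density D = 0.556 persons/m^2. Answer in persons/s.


1 - 0.266*D = 1 - 0.266*0.556 = 0.85210
Fs = 0.85210 * 1.4 * 0.556 = 0.66328 persons/(s*m)
Fc = 0.66328 * 1.208 = 0.80124 persons/s

0.80124 persons/s


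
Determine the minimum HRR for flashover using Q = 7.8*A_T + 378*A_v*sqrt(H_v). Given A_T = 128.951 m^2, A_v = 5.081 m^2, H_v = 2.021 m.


7.8*A_T = 1005.8
sqrt(H_v) = 1.4216
378*A_v*sqrt(H_v) = 2730.4
Q = 1005.8 + 2730.4 = 3736.2 kW

3736.2 kW


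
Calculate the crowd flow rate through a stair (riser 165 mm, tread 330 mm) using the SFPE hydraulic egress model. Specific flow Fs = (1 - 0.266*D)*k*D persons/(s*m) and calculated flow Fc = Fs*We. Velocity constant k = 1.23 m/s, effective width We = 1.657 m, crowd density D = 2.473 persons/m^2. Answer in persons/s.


1 - 0.266*D = 1 - 0.266*2.473 = 0.34218
Fs = 0.34218 * 1.23 * 2.473 = 1.0408 persons/(s*m)
Fc = 1.0408 * 1.657 = 1.7247 persons/s

1.7247 persons/s


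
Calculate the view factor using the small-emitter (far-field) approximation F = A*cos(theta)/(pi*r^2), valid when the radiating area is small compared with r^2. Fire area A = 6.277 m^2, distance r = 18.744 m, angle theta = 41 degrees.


cos(41 deg) = 0.75471
pi*r^2 = 1103.8
F = 6.277 * 0.75471 / 1103.8 = 0.0042920

0.0042920


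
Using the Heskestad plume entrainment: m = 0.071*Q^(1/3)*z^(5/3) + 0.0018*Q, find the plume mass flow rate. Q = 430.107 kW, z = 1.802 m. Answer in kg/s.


Q^(1/3) = 7.5485
z^(5/3) = 2.6684
First term = 0.071 * 7.5485 * 2.6684 = 1.4301
Second term = 0.0018 * 430.107 = 0.77419
m = 2.2043 kg/s

2.2043 kg/s
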